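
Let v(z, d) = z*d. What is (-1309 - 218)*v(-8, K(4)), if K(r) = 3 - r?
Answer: -12216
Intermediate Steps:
v(z, d) = d*z
(-1309 - 218)*v(-8, K(4)) = (-1309 - 218)*((3 - 1*4)*(-8)) = -1527*(3 - 4)*(-8) = -(-1527)*(-8) = -1527*8 = -12216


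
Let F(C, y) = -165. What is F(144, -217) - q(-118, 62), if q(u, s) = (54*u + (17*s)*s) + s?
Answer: -59203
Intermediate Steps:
q(u, s) = s + 17*s² + 54*u (q(u, s) = (54*u + 17*s²) + s = (17*s² + 54*u) + s = s + 17*s² + 54*u)
F(144, -217) - q(-118, 62) = -165 - (62 + 17*62² + 54*(-118)) = -165 - (62 + 17*3844 - 6372) = -165 - (62 + 65348 - 6372) = -165 - 1*59038 = -165 - 59038 = -59203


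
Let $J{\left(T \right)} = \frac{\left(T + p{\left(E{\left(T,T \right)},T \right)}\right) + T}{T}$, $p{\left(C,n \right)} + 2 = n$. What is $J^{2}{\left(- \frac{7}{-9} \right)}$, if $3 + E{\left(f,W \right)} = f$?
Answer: $\frac{9}{49} \approx 0.18367$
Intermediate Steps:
$E{\left(f,W \right)} = -3 + f$
$p{\left(C,n \right)} = -2 + n$
$J{\left(T \right)} = \frac{-2 + 3 T}{T}$ ($J{\left(T \right)} = \frac{\left(T + \left(-2 + T\right)\right) + T}{T} = \frac{\left(-2 + 2 T\right) + T}{T} = \frac{-2 + 3 T}{T}$)
$J^{2}{\left(- \frac{7}{-9} \right)} = \left(3 - \frac{2}{\left(-7\right) \frac{1}{-9}}\right)^{2} = \left(3 - \frac{2}{\left(-7\right) \left(- \frac{1}{9}\right)}\right)^{2} = \left(3 - \frac{2}{\frac{7}{9}}\right)^{2} = \left(3 - \frac{18}{7}\right)^{2} = \left(\frac{3}{7}\right)^{2} = \frac{9}{49}$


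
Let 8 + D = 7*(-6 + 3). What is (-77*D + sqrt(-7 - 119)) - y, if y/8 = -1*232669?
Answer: 1863585 + 3*I*sqrt(14) ≈ 1.8636e+6 + 11.225*I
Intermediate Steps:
y = -1861352 (y = 8*(-1*232669) = 8*(-232669) = -1861352)
D = -29 (D = -8 + 7*(-6 + 3) = -8 + 7*(-3) = -8 - 21 = -29)
(-77*D + sqrt(-7 - 119)) - y = (-77*(-29) + sqrt(-7 - 119)) - 1*(-1861352) = (2233 + sqrt(-126)) + 1861352 = (2233 + 3*I*sqrt(14)) + 1861352 = 1863585 + 3*I*sqrt(14)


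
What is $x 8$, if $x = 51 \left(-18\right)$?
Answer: $-7344$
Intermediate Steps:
$x = -918$
$x 8 = \left(-918\right) 8 = -7344$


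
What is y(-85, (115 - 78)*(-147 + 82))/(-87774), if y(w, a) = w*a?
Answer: -204425/87774 ≈ -2.3290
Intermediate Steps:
y(w, a) = a*w
y(-85, (115 - 78)*(-147 + 82))/(-87774) = (((115 - 78)*(-147 + 82))*(-85))/(-87774) = ((37*(-65))*(-85))*(-1/87774) = -2405*(-85)*(-1/87774) = 204425*(-1/87774) = -204425/87774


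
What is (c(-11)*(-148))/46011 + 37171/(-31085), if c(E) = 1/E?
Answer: -18808423111/15732771285 ≈ -1.1955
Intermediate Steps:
(c(-11)*(-148))/46011 + 37171/(-31085) = (-148/(-11))/46011 + 37171/(-31085) = -1/11*(-148)*(1/46011) + 37171*(-1/31085) = (148/11)*(1/46011) - 37171/31085 = 148/506121 - 37171/31085 = -18808423111/15732771285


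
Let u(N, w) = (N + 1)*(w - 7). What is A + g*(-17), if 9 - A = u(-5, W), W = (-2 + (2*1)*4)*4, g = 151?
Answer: -2490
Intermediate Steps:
W = 24 (W = (-2 + 2*4)*4 = (-2 + 8)*4 = 6*4 = 24)
u(N, w) = (1 + N)*(-7 + w)
A = 77 (A = 9 - (-7 + 24 - 7*(-5) - 5*24) = 9 - (-7 + 24 + 35 - 120) = 9 - 1*(-68) = 9 + 68 = 77)
A + g*(-17) = 77 + 151*(-17) = 77 - 2567 = -2490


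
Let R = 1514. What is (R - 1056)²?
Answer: 209764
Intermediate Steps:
(R - 1056)² = (1514 - 1056)² = 458² = 209764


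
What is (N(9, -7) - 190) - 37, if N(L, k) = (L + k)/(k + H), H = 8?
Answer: -225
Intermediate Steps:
N(L, k) = (L + k)/(8 + k) (N(L, k) = (L + k)/(k + 8) = (L + k)/(8 + k))
(N(9, -7) - 190) - 37 = ((9 - 7)/(8 - 7) - 190) - 37 = (2/1 - 190) - 37 = (1*2 - 190) - 37 = (2 - 190) - 37 = -188 - 37 = -225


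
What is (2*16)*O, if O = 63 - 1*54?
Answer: 288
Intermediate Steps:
O = 9 (O = 63 - 54 = 9)
(2*16)*O = (2*16)*9 = 32*9 = 288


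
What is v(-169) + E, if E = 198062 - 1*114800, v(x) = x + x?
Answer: 82924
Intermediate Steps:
v(x) = 2*x
E = 83262 (E = 198062 - 114800 = 83262)
v(-169) + E = 2*(-169) + 83262 = -338 + 83262 = 82924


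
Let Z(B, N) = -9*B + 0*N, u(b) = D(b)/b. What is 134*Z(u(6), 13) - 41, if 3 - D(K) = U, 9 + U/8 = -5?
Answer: -23156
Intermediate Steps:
U = -112 (U = -72 + 8*(-5) = -72 - 40 = -112)
D(K) = 115 (D(K) = 3 - 1*(-112) = 3 + 112 = 115)
u(b) = 115/b
Z(B, N) = -9*B (Z(B, N) = -9*B + 0 = -9*B)
134*Z(u(6), 13) - 41 = 134*(-1035/6) - 41 = 134*(-9*115/6) - 41 = 134*(-345/2) - 41 = -23115 - 41 = -23156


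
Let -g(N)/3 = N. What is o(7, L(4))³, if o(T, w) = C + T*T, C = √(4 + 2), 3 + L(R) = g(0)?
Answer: (49 + √6)³ ≈ 1.3619e+5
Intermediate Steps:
g(N) = -3*N
L(R) = -3 (L(R) = -3 - 3*0 = -3 + 0 = -3)
C = √6 ≈ 2.4495
o(T, w) = √6 + T² (o(T, w) = √6 + T*T = √6 + T²)
o(7, L(4))³ = (√6 + 7²)³ = (√6 + 49)³ = (49 + √6)³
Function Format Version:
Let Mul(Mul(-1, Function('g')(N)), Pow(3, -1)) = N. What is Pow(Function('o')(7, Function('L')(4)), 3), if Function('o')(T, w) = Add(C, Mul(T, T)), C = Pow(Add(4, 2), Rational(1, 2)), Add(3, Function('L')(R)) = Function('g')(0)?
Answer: Pow(Add(49, Pow(6, Rational(1, 2))), 3) ≈ 1.3619e+5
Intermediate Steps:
Function('g')(N) = Mul(-3, N)
Function('L')(R) = -3 (Function('L')(R) = Add(-3, Mul(-3, 0)) = Add(-3, 0) = -3)
C = Pow(6, Rational(1, 2)) ≈ 2.4495
Function('o')(T, w) = Add(Pow(6, Rational(1, 2)), Pow(T, 2)) (Function('o')(T, w) = Add(Pow(6, Rational(1, 2)), Mul(T, T)) = Add(Pow(6, Rational(1, 2)), Pow(T, 2)))
Pow(Function('o')(7, Function('L')(4)), 3) = Pow(Add(Pow(6, Rational(1, 2)), Pow(7, 2)), 3) = Pow(Add(Pow(6, Rational(1, 2)), 49), 3) = Pow(Add(49, Pow(6, Rational(1, 2))), 3)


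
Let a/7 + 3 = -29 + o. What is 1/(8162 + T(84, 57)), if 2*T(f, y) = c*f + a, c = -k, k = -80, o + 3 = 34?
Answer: 2/23037 ≈ 8.6817e-5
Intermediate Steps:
o = 31 (o = -3 + 34 = 31)
a = -7 (a = -21 + 7*(-29 + 31) = -21 + 7*2 = -21 + 14 = -7)
c = 80 (c = -1*(-80) = 80)
T(f, y) = -7/2 + 40*f (T(f, y) = (80*f - 7)/2 = (-7 + 80*f)/2 = -7/2 + 40*f)
1/(8162 + T(84, 57)) = 1/(8162 + (-7/2 + 40*84)) = 1/(8162 + (-7/2 + 3360)) = 1/(8162 + 6713/2) = 1/(23037/2) = 2/23037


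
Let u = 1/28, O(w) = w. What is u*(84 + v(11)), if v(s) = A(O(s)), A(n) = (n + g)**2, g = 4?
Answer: 309/28 ≈ 11.036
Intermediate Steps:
A(n) = (4 + n)**2 (A(n) = (n + 4)**2 = (4 + n)**2)
v(s) = (4 + s)**2
u = 1/28 ≈ 0.035714
u*(84 + v(11)) = (84 + (4 + 11)**2)/28 = (84 + 15**2)/28 = (84 + 225)/28 = (1/28)*309 = 309/28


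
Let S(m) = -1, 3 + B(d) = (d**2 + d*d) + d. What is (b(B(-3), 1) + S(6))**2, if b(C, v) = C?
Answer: 121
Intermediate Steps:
B(d) = -3 + d + 2*d**2 (B(d) = -3 + ((d**2 + d*d) + d) = -3 + ((d**2 + d**2) + d) = -3 + (2*d**2 + d) = -3 + (d + 2*d**2) = -3 + d + 2*d**2)
(b(B(-3), 1) + S(6))**2 = ((-3 - 3 + 2*(-3)**2) - 1)**2 = ((-3 - 3 + 2*9) - 1)**2 = ((-3 - 3 + 18) - 1)**2 = (12 - 1)**2 = 11**2 = 121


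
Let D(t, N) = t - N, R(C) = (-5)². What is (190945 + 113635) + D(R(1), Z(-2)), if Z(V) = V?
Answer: 304607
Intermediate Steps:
R(C) = 25
(190945 + 113635) + D(R(1), Z(-2)) = (190945 + 113635) + (25 - 1*(-2)) = 304580 + (25 + 2) = 304580 + 27 = 304607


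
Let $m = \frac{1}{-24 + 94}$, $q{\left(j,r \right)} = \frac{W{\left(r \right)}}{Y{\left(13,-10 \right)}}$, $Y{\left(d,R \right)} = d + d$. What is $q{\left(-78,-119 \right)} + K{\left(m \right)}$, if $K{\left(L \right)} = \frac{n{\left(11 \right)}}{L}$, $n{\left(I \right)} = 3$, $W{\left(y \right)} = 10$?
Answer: $\frac{2735}{13} \approx 210.38$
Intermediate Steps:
$Y{\left(d,R \right)} = 2 d$
$q{\left(j,r \right)} = \frac{5}{13}$ ($q{\left(j,r \right)} = \frac{10}{2 \cdot 13} = \frac{10}{26} = 10 \cdot \frac{1}{26} = \frac{5}{13}$)
$m = \frac{1}{70} \approx 0.014286$
$K{\left(L \right)} = \frac{3}{L}$
$q{\left(-78,-119 \right)} + K{\left(m \right)} = \frac{5}{13} + 3 \frac{1}{\frac{1}{70}} = \frac{5}{13} + 3 \cdot 70 = \frac{5}{13} + 210 = \frac{2735}{13}$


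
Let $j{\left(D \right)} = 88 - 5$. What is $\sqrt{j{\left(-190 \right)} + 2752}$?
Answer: $9 \sqrt{35} \approx 53.245$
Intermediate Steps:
$j{\left(D \right)} = 83$
$\sqrt{j{\left(-190 \right)} + 2752} = \sqrt{83 + 2752} = \sqrt{2835} = 9 \sqrt{35}$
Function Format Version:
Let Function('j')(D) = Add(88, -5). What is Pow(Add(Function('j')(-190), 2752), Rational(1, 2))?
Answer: Mul(9, Pow(35, Rational(1, 2))) ≈ 53.245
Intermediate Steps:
Function('j')(D) = 83
Pow(Add(Function('j')(-190), 2752), Rational(1, 2)) = Pow(Add(83, 2752), Rational(1, 2)) = Pow(2835, Rational(1, 2)) = Mul(9, Pow(35, Rational(1, 2)))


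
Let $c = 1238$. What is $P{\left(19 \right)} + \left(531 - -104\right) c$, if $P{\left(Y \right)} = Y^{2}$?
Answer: $786491$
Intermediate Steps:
$P{\left(19 \right)} + \left(531 - -104\right) c = 19^{2} + \left(531 - -104\right) 1238 = 361 + \left(531 + 104\right) 1238 = 361 + 635 \cdot 1238 = 361 + 786130 = 786491$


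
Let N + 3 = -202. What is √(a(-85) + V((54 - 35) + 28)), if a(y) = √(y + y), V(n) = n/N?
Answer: √(-9635 + 42025*I*√170)/205 ≈ 2.5309 + 2.5758*I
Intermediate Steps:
N = -205 (N = -3 - 202 = -205)
V(n) = -n/205 (V(n) = n/(-205) = n*(-1/205) = -n/205)
a(y) = √2*√y (a(y) = √(2*y) = √2*√y)
√(a(-85) + V((54 - 35) + 28)) = √(√2*√(-85) - ((54 - 35) + 28)/205) = √(√2*(I*√85) - (19 + 28)/205) = √(I*√170 - 1/205*47) = √(I*√170 - 47/205) = √(-47/205 + I*√170)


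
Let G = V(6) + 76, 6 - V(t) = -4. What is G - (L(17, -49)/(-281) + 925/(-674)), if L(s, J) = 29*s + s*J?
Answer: 16318649/189394 ≈ 86.162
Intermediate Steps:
L(s, J) = 29*s + J*s
V(t) = 10 (V(t) = 6 - 1*(-4) = 6 + 4 = 10)
G = 86 (G = 10 + 76 = 86)
G - (L(17, -49)/(-281) + 925/(-674)) = 86 - ((17*(29 - 49))/(-281) + 925/(-674)) = 86 - ((17*(-20))*(-1/281) + 925*(-1/674)) = 86 - (-340*(-1/281) - 925/674) = 86 - (340/281 - 925/674) = 86 - 1*(-30765/189394) = 86 + 30765/189394 = 16318649/189394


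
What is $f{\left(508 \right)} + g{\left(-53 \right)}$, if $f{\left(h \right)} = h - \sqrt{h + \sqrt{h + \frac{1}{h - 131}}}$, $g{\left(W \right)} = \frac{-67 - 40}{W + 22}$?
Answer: $\frac{15855}{31} - \frac{\sqrt{72201532 + 377 \sqrt{72201909}}}{377} \approx 488.42$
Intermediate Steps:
$g{\left(W \right)} = - \frac{107}{22 + W}$
$f{\left(h \right)} = h - \sqrt{h + \sqrt{h + \frac{1}{-131 + h}}}$
$f{\left(508 \right)} + g{\left(-53 \right)} = \left(508 - \sqrt{508 + \sqrt{\frac{1 + 508 \left(-131 + 508\right)}{-131 + 508}}}\right) - \frac{107}{22 - 53} = \left(508 - \sqrt{508 + \sqrt{\frac{1 + 508 \cdot 377}{377}}}\right) - \frac{107}{-31} = \left(508 - \sqrt{508 + \sqrt{\frac{1 + 191516}{377}}}\right) - - \frac{107}{31} = \left(508 - \sqrt{508 + \sqrt{\frac{1}{377} \cdot 191517}}\right) + \frac{107}{31} = \left(508 - \sqrt{508 + \sqrt{\frac{191517}{377}}}\right) + \frac{107}{31} = \left(508 - \sqrt{508 + \frac{\sqrt{72201909}}{377}}\right) + \frac{107}{31} = \frac{15855}{31} - \sqrt{508 + \frac{\sqrt{72201909}}{377}}$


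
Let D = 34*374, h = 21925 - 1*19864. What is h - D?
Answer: -10655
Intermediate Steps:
h = 2061 (h = 21925 - 19864 = 2061)
D = 12716
h - D = 2061 - 1*12716 = 2061 - 12716 = -10655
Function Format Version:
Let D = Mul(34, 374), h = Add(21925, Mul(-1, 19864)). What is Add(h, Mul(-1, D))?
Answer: -10655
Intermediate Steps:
h = 2061 (h = Add(21925, -19864) = 2061)
D = 12716
Add(h, Mul(-1, D)) = Add(2061, Mul(-1, 12716)) = Add(2061, -12716) = -10655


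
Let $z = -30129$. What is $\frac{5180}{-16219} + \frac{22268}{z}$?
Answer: $- \frac{73890416}{69808893} \approx -1.0585$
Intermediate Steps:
$\frac{5180}{-16219} + \frac{22268}{z} = \frac{5180}{-16219} + \frac{22268}{-30129} = 5180 \left(- \frac{1}{16219}\right) + 22268 \left(- \frac{1}{30129}\right) = - \frac{740}{2317} - \frac{22268}{30129} = - \frac{73890416}{69808893}$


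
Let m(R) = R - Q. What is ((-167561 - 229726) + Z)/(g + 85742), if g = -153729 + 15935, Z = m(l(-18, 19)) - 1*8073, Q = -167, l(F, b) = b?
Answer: 2631/338 ≈ 7.7840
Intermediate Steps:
m(R) = 167 + R (m(R) = R - 1*(-167) = R + 167 = 167 + R)
Z = -7887 (Z = (167 + 19) - 1*8073 = 186 - 8073 = -7887)
g = -137794
((-167561 - 229726) + Z)/(g + 85742) = ((-167561 - 229726) - 7887)/(-137794 + 85742) = (-397287 - 7887)/(-52052) = -405174*(-1/52052) = 2631/338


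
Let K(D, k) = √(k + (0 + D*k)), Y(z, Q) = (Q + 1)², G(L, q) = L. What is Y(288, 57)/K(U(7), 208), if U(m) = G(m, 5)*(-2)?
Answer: -841*I/13 ≈ -64.692*I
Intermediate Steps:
U(m) = -2*m (U(m) = m*(-2) = -2*m)
Y(z, Q) = (1 + Q)²
K(D, k) = √(k + D*k)
Y(288, 57)/K(U(7), 208) = (1 + 57)²/(√(208*(1 - 2*7))) = 58²/(√(208*(1 - 14))) = 3364/(√(208*(-13))) = 3364/(√(-2704)) = 3364/((52*I)) = 3364*(-I/52) = -841*I/13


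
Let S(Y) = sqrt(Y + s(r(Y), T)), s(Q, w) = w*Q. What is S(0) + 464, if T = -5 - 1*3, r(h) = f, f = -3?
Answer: 464 + 2*sqrt(6) ≈ 468.90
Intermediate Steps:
r(h) = -3
T = -8 (T = -5 - 3 = -8)
s(Q, w) = Q*w
S(Y) = sqrt(24 + Y) (S(Y) = sqrt(Y - 3*(-8)) = sqrt(Y + 24) = sqrt(24 + Y))
S(0) + 464 = sqrt(24 + 0) + 464 = sqrt(24) + 464 = 2*sqrt(6) + 464 = 464 + 2*sqrt(6)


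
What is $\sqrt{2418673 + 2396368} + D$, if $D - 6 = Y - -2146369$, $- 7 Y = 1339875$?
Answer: $\frac{13684750}{7} + \sqrt{4815041} \approx 1.9572 \cdot 10^{6}$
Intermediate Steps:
$Y = - \frac{1339875}{7}$ ($Y = \left(- \frac{1}{7}\right) 1339875 = - \frac{1339875}{7} \approx -1.9141 \cdot 10^{5}$)
$D = \frac{13684750}{7}$ ($D = 6 - - \frac{13684708}{7} = 6 + \left(- \frac{1339875}{7} + 2146369\right) = 6 + \frac{13684708}{7} = \frac{13684750}{7} \approx 1.955 \cdot 10^{6}$)
$\sqrt{2418673 + 2396368} + D = \sqrt{2418673 + 2396368} + \frac{13684750}{7} = \sqrt{4815041} + \frac{13684750}{7} = \frac{13684750}{7} + \sqrt{4815041}$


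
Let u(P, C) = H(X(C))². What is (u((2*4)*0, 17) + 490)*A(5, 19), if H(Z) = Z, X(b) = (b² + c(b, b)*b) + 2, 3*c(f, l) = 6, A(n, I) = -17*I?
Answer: -34275145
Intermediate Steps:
c(f, l) = 2 (c(f, l) = (⅓)*6 = 2)
X(b) = 2 + b² + 2*b (X(b) = (b² + 2*b) + 2 = 2 + b² + 2*b)
u(P, C) = (2 + C² + 2*C)²
(u((2*4)*0, 17) + 490)*A(5, 19) = ((2 + 17² + 2*17)² + 490)*(-17*19) = ((2 + 289 + 34)² + 490)*(-323) = (325² + 490)*(-323) = (105625 + 490)*(-323) = 106115*(-323) = -34275145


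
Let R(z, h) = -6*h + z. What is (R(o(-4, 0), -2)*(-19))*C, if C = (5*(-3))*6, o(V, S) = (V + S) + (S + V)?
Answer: 6840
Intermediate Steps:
o(V, S) = 2*S + 2*V (o(V, S) = (S + V) + (S + V) = 2*S + 2*V)
R(z, h) = z - 6*h
C = -90 (C = -15*6 = -90)
(R(o(-4, 0), -2)*(-19))*C = (((2*0 + 2*(-4)) - 6*(-2))*(-19))*(-90) = (((0 - 8) + 12)*(-19))*(-90) = ((-8 + 12)*(-19))*(-90) = (4*(-19))*(-90) = -76*(-90) = 6840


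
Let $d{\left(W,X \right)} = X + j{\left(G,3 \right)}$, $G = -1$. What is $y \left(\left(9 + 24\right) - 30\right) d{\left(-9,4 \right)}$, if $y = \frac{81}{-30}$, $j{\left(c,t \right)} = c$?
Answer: $- \frac{243}{10} \approx -24.3$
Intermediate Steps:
$d{\left(W,X \right)} = -1 + X$ ($d{\left(W,X \right)} = X - 1 = -1 + X$)
$y = - \frac{27}{10}$ ($y = 81 \left(- \frac{1}{30}\right) = - \frac{27}{10} \approx -2.7$)
$y \left(\left(9 + 24\right) - 30\right) d{\left(-9,4 \right)} = - \frac{27 \left(\left(9 + 24\right) - 30\right)}{10} \left(-1 + 4\right) = - \frac{27 \left(33 - 30\right)}{10} \cdot 3 = \left(- \frac{27}{10}\right) 3 \cdot 3 = \left(- \frac{81}{10}\right) 3 = - \frac{243}{10}$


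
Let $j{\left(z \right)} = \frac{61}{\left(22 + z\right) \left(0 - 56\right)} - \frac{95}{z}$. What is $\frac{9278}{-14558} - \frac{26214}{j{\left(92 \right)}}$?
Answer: $\frac{28016554541695}{1113854417} \approx 25153.0$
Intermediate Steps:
$j{\left(z \right)} = - \frac{95}{z} + \frac{61}{-1232 - 56 z}$ ($j{\left(z \right)} = \frac{61}{\left(22 + z\right) \left(-56\right)} - \frac{95}{z} = \frac{61}{-1232 - 56 z} - \frac{95}{z} = - \frac{95}{z} + \frac{61}{-1232 - 56 z}$)
$\frac{9278}{-14558} - \frac{26214}{j{\left(92 \right)}} = \frac{9278}{-14558} - \frac{26214}{\frac{1}{56} \cdot \frac{1}{92} \frac{1}{22 + 92} \left(-117040 - 495052\right)} = 9278 \left(- \frac{1}{14558}\right) - \frac{26214}{\frac{1}{56} \cdot \frac{1}{92} \cdot \frac{1}{114} \left(-117040 - 495052\right)} = - \frac{4639}{7279} - \frac{26214}{\frac{1}{56} \cdot \frac{1}{92} \cdot \frac{1}{114} \left(-612092\right)} = - \frac{4639}{7279} - \frac{26214}{- \frac{153023}{146832}} = - \frac{4639}{7279} - - \frac{3849054048}{153023} = - \frac{4639}{7279} + \frac{3849054048}{153023} = \frac{28016554541695}{1113854417}$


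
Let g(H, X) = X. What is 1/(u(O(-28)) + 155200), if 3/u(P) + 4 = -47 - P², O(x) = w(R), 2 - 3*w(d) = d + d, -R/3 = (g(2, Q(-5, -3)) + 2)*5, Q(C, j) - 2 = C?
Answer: 1243/192913573 ≈ 6.4433e-6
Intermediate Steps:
Q(C, j) = 2 + C
R = 15 (R = -3*((2 - 5) + 2)*5 = -3*(-3 + 2)*5 = -(-3)*5 = -3*(-5) = 15)
w(d) = ⅔ - 2*d/3 (w(d) = ⅔ - (d + d)/3 = ⅔ - 2*d/3)
O(x) = -28/3 (O(x) = ⅔ - ⅔*15 = ⅔ - 10 = -28/3)
u(P) = 3/(-51 - P²) (u(P) = 3/(-4 + (-47 - P²)) = 3/(-51 - P²))
1/(u(O(-28)) + 155200) = 1/(-3/(51 + (-28/3)²) + 155200) = 1/(-3/(51 + 784/9) + 155200) = 1/(-3/1243/9 + 155200) = 1/(-3*9/1243 + 155200) = 1/(-27/1243 + 155200) = 1/(192913573/1243) = 1243/192913573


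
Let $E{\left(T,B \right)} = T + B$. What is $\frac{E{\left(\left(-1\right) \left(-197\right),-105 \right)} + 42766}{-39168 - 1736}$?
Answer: $- \frac{21429}{20452} \approx -1.0478$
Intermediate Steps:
$E{\left(T,B \right)} = B + T$
$\frac{E{\left(\left(-1\right) \left(-197\right),-105 \right)} + 42766}{-39168 - 1736} = \frac{\left(-105 - -197\right) + 42766}{-39168 - 1736} = \frac{\left(-105 + 197\right) + 42766}{-40904} = \left(92 + 42766\right) \left(- \frac{1}{40904}\right) = 42858 \left(- \frac{1}{40904}\right) = - \frac{21429}{20452}$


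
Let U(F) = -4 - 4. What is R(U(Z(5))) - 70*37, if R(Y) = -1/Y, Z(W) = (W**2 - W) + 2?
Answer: -20719/8 ≈ -2589.9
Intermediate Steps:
Z(W) = 2 + W**2 - W
U(F) = -8
R(U(Z(5))) - 70*37 = -1/(-8) - 70*37 = -1*(-1/8) - 2590 = 1/8 - 2590 = -20719/8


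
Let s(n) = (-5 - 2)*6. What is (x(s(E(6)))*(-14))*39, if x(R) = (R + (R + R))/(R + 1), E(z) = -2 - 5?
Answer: -68796/41 ≈ -1678.0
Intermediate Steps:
E(z) = -7
s(n) = -42 (s(n) = -7*6 = -42)
x(R) = 3*R/(1 + R) (x(R) = (R + 2*R)/(1 + R) = (3*R)/(1 + R) = 3*R/(1 + R))
(x(s(E(6)))*(-14))*39 = ((3*(-42)/(1 - 42))*(-14))*39 = ((3*(-42)/(-41))*(-14))*39 = ((3*(-42)*(-1/41))*(-14))*39 = ((126/41)*(-14))*39 = -1764/41*39 = -68796/41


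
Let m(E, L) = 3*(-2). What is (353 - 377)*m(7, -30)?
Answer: 144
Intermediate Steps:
m(E, L) = -6
(353 - 377)*m(7, -30) = (353 - 377)*(-6) = -24*(-6) = 144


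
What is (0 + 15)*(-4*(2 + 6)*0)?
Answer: 0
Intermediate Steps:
(0 + 15)*(-4*(2 + 6)*0) = 15*(-32*0) = 15*(-4*0) = 15*0 = 0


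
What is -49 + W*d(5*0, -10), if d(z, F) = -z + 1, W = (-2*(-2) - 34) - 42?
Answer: -121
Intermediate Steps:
W = -72 (W = (4 - 34) - 42 = -30 - 42 = -72)
d(z, F) = 1 - z
-49 + W*d(5*0, -10) = -49 - 72*(1 - 5*0) = -49 - 72*(1 - 1*0) = -49 - 72*(1 + 0) = -49 - 72*1 = -49 - 72 = -121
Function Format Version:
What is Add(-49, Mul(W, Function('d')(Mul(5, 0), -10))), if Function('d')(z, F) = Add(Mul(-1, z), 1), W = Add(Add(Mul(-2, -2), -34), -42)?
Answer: -121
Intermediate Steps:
W = -72 (W = Add(Add(4, -34), -42) = Add(-30, -42) = -72)
Function('d')(z, F) = Add(1, Mul(-1, z))
Add(-49, Mul(W, Function('d')(Mul(5, 0), -10))) = Add(-49, Mul(-72, Add(1, Mul(-1, Mul(5, 0))))) = Add(-49, Mul(-72, Add(1, Mul(-1, 0)))) = Add(-49, Mul(-72, Add(1, 0))) = Add(-49, Mul(-72, 1)) = Add(-49, -72) = -121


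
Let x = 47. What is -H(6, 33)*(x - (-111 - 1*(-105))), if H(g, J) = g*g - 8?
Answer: -1484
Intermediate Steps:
H(g, J) = -8 + g**2 (H(g, J) = g**2 - 8 = -8 + g**2)
-H(6, 33)*(x - (-111 - 1*(-105))) = -(-8 + 6**2)*(47 - (-111 - 1*(-105))) = -(-8 + 36)*(47 - (-111 + 105)) = -28*(47 - 1*(-6)) = -28*(47 + 6) = -28*53 = -1*1484 = -1484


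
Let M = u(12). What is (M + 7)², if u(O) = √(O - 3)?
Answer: 100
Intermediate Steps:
u(O) = √(-3 + O)
M = 3 (M = √(-3 + 12) = √9 = 3)
(M + 7)² = (3 + 7)² = 10² = 100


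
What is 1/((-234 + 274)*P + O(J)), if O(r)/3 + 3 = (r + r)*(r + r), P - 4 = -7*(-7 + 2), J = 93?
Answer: 1/105339 ≈ 9.4932e-6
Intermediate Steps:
P = 39 (P = 4 - 7*(-7 + 2) = 4 - 7*(-5) = 4 + 35 = 39)
O(r) = -9 + 12*r² (O(r) = -9 + 3*((r + r)*(r + r)) = -9 + 3*((2*r)*(2*r)) = -9 + 3*(4*r²) = -9 + 12*r²)
1/((-234 + 274)*P + O(J)) = 1/((-234 + 274)*39 + (-9 + 12*93²)) = 1/(40*39 + (-9 + 12*8649)) = 1/(1560 + (-9 + 103788)) = 1/(1560 + 103779) = 1/105339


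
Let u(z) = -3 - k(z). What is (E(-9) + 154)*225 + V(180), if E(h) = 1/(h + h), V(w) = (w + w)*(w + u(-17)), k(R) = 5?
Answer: 193115/2 ≈ 96558.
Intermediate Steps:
u(z) = -8 (u(z) = -3 - 1*5 = -3 - 5 = -8)
V(w) = 2*w*(-8 + w) (V(w) = (w + w)*(w - 8) = (2*w)*(-8 + w) = 2*w*(-8 + w))
E(h) = 1/(2*h)
(E(-9) + 154)*225 + V(180) = ((1/2)/(-9) + 154)*225 + 2*180*(-8 + 180) = ((1/2)*(-1/9) + 154)*225 + 2*180*172 = (-1/18 + 154)*225 + 61920 = (2771/18)*225 + 61920 = 69275/2 + 61920 = 193115/2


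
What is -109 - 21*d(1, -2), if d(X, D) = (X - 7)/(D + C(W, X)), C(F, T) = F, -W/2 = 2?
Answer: -130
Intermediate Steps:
W = -4 (W = -2*2 = -4)
d(X, D) = (-7 + X)/(-4 + D) (d(X, D) = (X - 7)/(D - 4) = (-7 + X)/(-4 + D))
-109 - 21*d(1, -2) = -109 - 21*(-7 + 1)/(-4 - 2) = -109 - 21*(-6)/(-6) = -109 - (-7)*(-6)/2 = -109 - 21*1 = -109 - 21 = -130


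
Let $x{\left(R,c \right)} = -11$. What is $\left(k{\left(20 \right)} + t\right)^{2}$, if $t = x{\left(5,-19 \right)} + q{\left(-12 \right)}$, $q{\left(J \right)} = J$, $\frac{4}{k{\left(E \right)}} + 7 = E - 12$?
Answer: $361$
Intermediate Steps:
$k{\left(E \right)} = \frac{4}{-19 + E}$ ($k{\left(E \right)} = \frac{4}{-7 + \left(E - 12\right)} = \frac{4}{-7 + \left(-12 + E\right)} = \frac{4}{-19 + E}$)
$t = -23$ ($t = -11 - 12 = -23$)
$\left(k{\left(20 \right)} + t\right)^{2} = \left(\frac{4}{-19 + 20} - 23\right)^{2} = \left(\frac{4}{1} - 23\right)^{2} = \left(4 \cdot 1 - 23\right)^{2} = \left(4 - 23\right)^{2} = \left(-19\right)^{2} = 361$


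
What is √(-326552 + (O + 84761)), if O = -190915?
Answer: I*√432706 ≈ 657.8*I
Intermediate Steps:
√(-326552 + (O + 84761)) = √(-326552 + (-190915 + 84761)) = √(-326552 - 106154) = √(-432706) = I*√432706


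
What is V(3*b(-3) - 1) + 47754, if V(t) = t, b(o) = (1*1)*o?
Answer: 47744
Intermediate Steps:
b(o) = o (b(o) = 1*o = o)
V(3*b(-3) - 1) + 47754 = (3*(-3) - 1) + 47754 = (-9 - 1) + 47754 = -10 + 47754 = 47744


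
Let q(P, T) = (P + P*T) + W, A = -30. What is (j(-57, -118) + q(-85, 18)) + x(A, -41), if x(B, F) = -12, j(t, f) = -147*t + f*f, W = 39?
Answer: 20715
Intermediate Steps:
j(t, f) = f² - 147*t (j(t, f) = -147*t + f² = f² - 147*t)
q(P, T) = 39 + P + P*T (q(P, T) = (P + P*T) + 39 = 39 + P + P*T)
(j(-57, -118) + q(-85, 18)) + x(A, -41) = (((-118)² - 147*(-57)) + (39 - 85 - 85*18)) - 12 = ((13924 + 8379) + (39 - 85 - 1530)) - 12 = (22303 - 1576) - 12 = 20727 - 12 = 20715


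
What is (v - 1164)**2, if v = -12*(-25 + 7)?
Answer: 898704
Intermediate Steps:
v = 216 (v = -12*(-18) = 216)
(v - 1164)**2 = (216 - 1164)**2 = (-948)**2 = 898704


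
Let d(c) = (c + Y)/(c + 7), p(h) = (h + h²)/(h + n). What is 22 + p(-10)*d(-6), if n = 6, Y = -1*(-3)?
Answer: 179/2 ≈ 89.500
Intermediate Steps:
Y = 3
p(h) = (h + h²)/(6 + h) (p(h) = (h + h²)/(h + 6) = (h + h²)/(6 + h))
d(c) = (3 + c)/(7 + c) (d(c) = (c + 3)/(c + 7) = (3 + c)/(7 + c))
22 + p(-10)*d(-6) = 22 + (-10*(1 - 10)/(6 - 10))*((3 - 6)/(7 - 6)) = 22 + (-10*(-9)/(-4))*(-3/1) = 22 + (-10*(-¼)*(-9))*(1*(-3)) = 22 - 45/2*(-3) = 22 + 135/2 = 179/2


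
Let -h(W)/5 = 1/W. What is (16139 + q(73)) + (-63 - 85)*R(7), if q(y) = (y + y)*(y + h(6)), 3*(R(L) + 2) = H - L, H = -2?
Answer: 82246/3 ≈ 27415.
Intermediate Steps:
h(W) = -5/W
R(L) = -8/3 - L/3 (R(L) = -2 + (-2 - L)/3 = -2 + (-⅔ - L/3) = -8/3 - L/3)
q(y) = 2*y*(-⅚ + y) (q(y) = (y + y)*(y - 5/6) = (2*y)*(y - 5*⅙) = (2*y)*(y - ⅚) = (2*y)*(-⅚ + y) = 2*y*(-⅚ + y))
(16139 + q(73)) + (-63 - 85)*R(7) = (16139 + (⅓)*73*(-5 + 6*73)) + (-63 - 85)*(-8/3 - ⅓*7) = (16139 + (⅓)*73*(-5 + 438)) - 148*(-8/3 - 7/3) = (16139 + (⅓)*73*433) - 148*(-5) = (16139 + 31609/3) + 740 = 80026/3 + 740 = 82246/3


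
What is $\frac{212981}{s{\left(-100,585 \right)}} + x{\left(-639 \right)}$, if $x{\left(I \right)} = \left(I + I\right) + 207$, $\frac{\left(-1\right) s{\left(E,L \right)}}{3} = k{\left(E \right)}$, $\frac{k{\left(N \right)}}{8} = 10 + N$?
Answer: $- \frac{2100379}{2160} \approx -972.4$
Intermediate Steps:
$k{\left(N \right)} = 80 + 8 N$ ($k{\left(N \right)} = 8 \left(10 + N\right) = 80 + 8 N$)
$s{\left(E,L \right)} = -240 - 24 E$ ($s{\left(E,L \right)} = - 3 \left(80 + 8 E\right) = -240 - 24 E$)
$x{\left(I \right)} = 207 + 2 I$ ($x{\left(I \right)} = 2 I + 207 = 207 + 2 I$)
$\frac{212981}{s{\left(-100,585 \right)}} + x{\left(-639 \right)} = \frac{212981}{-240 - -2400} + \left(207 + 2 \left(-639\right)\right) = \frac{212981}{-240 + 2400} + \left(207 - 1278\right) = \frac{212981}{2160} - 1071 = - \frac{2100379}{2160}$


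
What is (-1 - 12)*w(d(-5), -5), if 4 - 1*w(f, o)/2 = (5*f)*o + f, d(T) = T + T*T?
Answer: -12584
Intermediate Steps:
d(T) = T + T**2
w(f, o) = 8 - 2*f - 10*f*o (w(f, o) = 8 - 2*((5*f)*o + f) = 8 - 2*(5*f*o + f) = 8 - 2*(f + 5*f*o) = 8 + (-2*f - 10*f*o) = 8 - 2*f - 10*f*o)
(-1 - 12)*w(d(-5), -5) = (-1 - 12)*(8 - (-10)*(1 - 5) - 10*(-5*(1 - 5))*(-5)) = -13*(8 - (-10)*(-4) - 10*(-5*(-4))*(-5)) = -13*(8 - 2*20 - 10*20*(-5)) = -13*(8 - 40 + 1000) = -13*968 = -12584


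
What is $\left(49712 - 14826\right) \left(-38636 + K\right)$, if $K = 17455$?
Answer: $-738920366$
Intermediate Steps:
$\left(49712 - 14826\right) \left(-38636 + K\right) = \left(49712 - 14826\right) \left(-38636 + 17455\right) = 34886 \left(-21181\right) = -738920366$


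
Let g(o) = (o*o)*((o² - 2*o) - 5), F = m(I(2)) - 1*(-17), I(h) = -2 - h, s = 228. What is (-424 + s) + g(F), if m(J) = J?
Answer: 23126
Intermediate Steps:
F = 13 (F = (-2 - 1*2) - 1*(-17) = (-2 - 2) + 17 = -4 + 17 = 13)
g(o) = o²*(-5 + o² - 2*o)
(-424 + s) + g(F) = (-424 + 228) + 13²*(-5 + 13² - 2*13) = -196 + 169*(-5 + 169 - 26) = -196 + 169*138 = -196 + 23322 = 23126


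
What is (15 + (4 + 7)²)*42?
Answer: 5712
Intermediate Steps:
(15 + (4 + 7)²)*42 = (15 + 11²)*42 = (15 + 121)*42 = 136*42 = 5712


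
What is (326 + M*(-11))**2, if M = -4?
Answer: 136900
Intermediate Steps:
(326 + M*(-11))**2 = (326 - 4*(-11))**2 = (326 + 44)**2 = 370**2 = 136900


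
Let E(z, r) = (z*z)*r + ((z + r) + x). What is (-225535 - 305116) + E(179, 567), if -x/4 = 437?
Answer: 17635594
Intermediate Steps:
x = -1748 (x = -4*437 = -1748)
E(z, r) = -1748 + r + z + r*z² (E(z, r) = (z*z)*r + ((z + r) - 1748) = z²*r + ((r + z) - 1748) = r*z² + (-1748 + r + z) = -1748 + r + z + r*z²)
(-225535 - 305116) + E(179, 567) = (-225535 - 305116) + (-1748 + 567 + 179 + 567*179²) = -530651 + (-1748 + 567 + 179 + 567*32041) = -530651 + (-1748 + 567 + 179 + 18167247) = -530651 + 18166245 = 17635594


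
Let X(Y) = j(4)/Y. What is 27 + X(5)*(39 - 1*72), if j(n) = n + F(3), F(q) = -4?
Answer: 27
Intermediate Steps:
j(n) = -4 + n (j(n) = n - 4 = -4 + n)
X(Y) = 0 (X(Y) = (-4 + 4)/Y = 0/Y = 0)
27 + X(5)*(39 - 1*72) = 27 + 0*(39 - 1*72) = 27 + 0*(39 - 72) = 27 + 0*(-33) = 27 + 0 = 27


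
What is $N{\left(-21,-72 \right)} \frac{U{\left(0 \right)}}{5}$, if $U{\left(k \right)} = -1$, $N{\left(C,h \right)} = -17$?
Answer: $\frac{17}{5} \approx 3.4$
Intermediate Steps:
$N{\left(-21,-72 \right)} \frac{U{\left(0 \right)}}{5} = - 17 \left(- \frac{1}{5}\right) = - 17 \left(\left(-1\right) \frac{1}{5}\right) = \left(-17\right) \left(- \frac{1}{5}\right) = \frac{17}{5}$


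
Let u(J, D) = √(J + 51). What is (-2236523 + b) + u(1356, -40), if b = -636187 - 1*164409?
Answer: -3037119 + √1407 ≈ -3.0371e+6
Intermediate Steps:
u(J, D) = √(51 + J)
b = -800596 (b = -636187 - 164409 = -800596)
(-2236523 + b) + u(1356, -40) = (-2236523 - 800596) + √(51 + 1356) = -3037119 + √1407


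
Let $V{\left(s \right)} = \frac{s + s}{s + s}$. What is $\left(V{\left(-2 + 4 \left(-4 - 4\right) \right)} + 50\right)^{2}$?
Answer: $2601$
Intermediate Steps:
$V{\left(s \right)} = 1$ ($V{\left(s \right)} = \frac{2 s}{2 s} = 2 s \frac{1}{2 s} = 1$)
$\left(V{\left(-2 + 4 \left(-4 - 4\right) \right)} + 50\right)^{2} = \left(1 + 50\right)^{2} = 51^{2} = 2601$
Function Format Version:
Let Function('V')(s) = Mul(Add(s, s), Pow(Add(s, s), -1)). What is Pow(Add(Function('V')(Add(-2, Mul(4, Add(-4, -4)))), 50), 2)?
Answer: 2601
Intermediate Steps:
Function('V')(s) = 1 (Function('V')(s) = Mul(Mul(2, s), Pow(Mul(2, s), -1)) = Mul(Mul(2, s), Mul(Rational(1, 2), Pow(s, -1))) = 1)
Pow(Add(Function('V')(Add(-2, Mul(4, Add(-4, -4)))), 50), 2) = Pow(Add(1, 50), 2) = Pow(51, 2) = 2601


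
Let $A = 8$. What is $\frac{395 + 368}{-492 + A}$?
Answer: $- \frac{763}{484} \approx -1.5764$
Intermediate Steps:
$\frac{395 + 368}{-492 + A} = \frac{395 + 368}{-492 + 8} = \frac{763}{-484} = 763 \left(- \frac{1}{484}\right) = - \frac{763}{484}$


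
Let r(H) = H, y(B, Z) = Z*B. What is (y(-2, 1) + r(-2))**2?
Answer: 16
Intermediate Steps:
y(B, Z) = B*Z
(y(-2, 1) + r(-2))**2 = (-2*1 - 2)**2 = (-2 - 2)**2 = (-4)**2 = 16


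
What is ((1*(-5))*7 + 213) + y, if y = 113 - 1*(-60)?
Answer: 351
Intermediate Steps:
y = 173 (y = 113 + 60 = 173)
((1*(-5))*7 + 213) + y = ((1*(-5))*7 + 213) + 173 = (-5*7 + 213) + 173 = (-35 + 213) + 173 = 178 + 173 = 351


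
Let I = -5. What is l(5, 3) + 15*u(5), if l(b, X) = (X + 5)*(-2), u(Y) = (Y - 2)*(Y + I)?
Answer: -16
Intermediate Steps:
u(Y) = (-5 + Y)*(-2 + Y) (u(Y) = (Y - 2)*(Y - 5) = (-2 + Y)*(-5 + Y) = (-5 + Y)*(-2 + Y))
l(b, X) = -10 - 2*X (l(b, X) = (5 + X)*(-2) = -10 - 2*X)
l(5, 3) + 15*u(5) = (-10 - 2*3) + 15*(10 + 5² - 7*5) = (-10 - 6) + 15*(10 + 25 - 35) = -16 + 15*0 = -16 + 0 = -16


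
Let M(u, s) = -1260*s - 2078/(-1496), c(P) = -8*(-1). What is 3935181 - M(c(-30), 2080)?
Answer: 4903872749/748 ≈ 6.5560e+6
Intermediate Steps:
c(P) = 8
M(u, s) = 1039/748 - 1260*s (M(u, s) = -1260*s - 2078*(-1/1496) = -1260*s + 1039/748 = 1039/748 - 1260*s)
3935181 - M(c(-30), 2080) = 3935181 - (1039/748 - 1260*2080) = 3935181 - (1039/748 - 2620800) = 3935181 - 1*(-1960357361/748) = 3935181 + 1960357361/748 = 4903872749/748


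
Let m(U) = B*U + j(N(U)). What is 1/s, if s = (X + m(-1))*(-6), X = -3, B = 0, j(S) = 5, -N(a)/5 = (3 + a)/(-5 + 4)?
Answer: -1/12 ≈ -0.083333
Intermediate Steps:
N(a) = 15 + 5*a (N(a) = -5*(3 + a)/(-5 + 4) = -5*(3 + a)/(-1) = -5*(3 + a)*(-1) = -5*(-3 - a) = 15 + 5*a)
m(U) = 5 (m(U) = 0*U + 5 = 0 + 5 = 5)
s = -12 (s = (-3 + 5)*(-6) = 2*(-6) = -12)
1/s = 1/(-12) = -1/12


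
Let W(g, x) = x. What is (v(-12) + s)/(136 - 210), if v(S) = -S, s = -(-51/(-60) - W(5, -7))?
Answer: -83/1480 ≈ -0.056081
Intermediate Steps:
s = -157/20 (s = -(-51/(-60) - 1*(-7)) = -(-51*(-1/60) + 7) = -(17/20 + 7) = -1*157/20 = -157/20 ≈ -7.8500)
(v(-12) + s)/(136 - 210) = (-1*(-12) - 157/20)/(136 - 210) = (12 - 157/20)/(-74) = (83/20)*(-1/74) = -83/1480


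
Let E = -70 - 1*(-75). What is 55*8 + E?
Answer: 445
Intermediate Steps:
E = 5 (E = -70 + 75 = 5)
55*8 + E = 55*8 + 5 = 440 + 5 = 445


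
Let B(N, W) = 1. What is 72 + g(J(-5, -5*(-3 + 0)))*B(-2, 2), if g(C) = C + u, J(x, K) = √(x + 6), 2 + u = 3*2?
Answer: 77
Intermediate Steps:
u = 4 (u = -2 + 3*2 = -2 + 6 = 4)
J(x, K) = √(6 + x)
g(C) = 4 + C (g(C) = C + 4 = 4 + C)
72 + g(J(-5, -5*(-3 + 0)))*B(-2, 2) = 72 + (4 + √(6 - 5))*1 = 72 + (4 + √1)*1 = 72 + (4 + 1)*1 = 72 + 5*1 = 72 + 5 = 77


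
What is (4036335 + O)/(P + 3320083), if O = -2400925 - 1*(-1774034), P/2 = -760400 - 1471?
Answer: 3409444/1796341 ≈ 1.8980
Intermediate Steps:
P = -1523742 (P = 2*(-760400 - 1471) = 2*(-761871) = -1523742)
O = -626891 (O = -2400925 + 1774034 = -626891)
(4036335 + O)/(P + 3320083) = (4036335 - 626891)/(-1523742 + 3320083) = 3409444/1796341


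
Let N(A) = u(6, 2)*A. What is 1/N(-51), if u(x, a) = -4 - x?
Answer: 1/510 ≈ 0.0019608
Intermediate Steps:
N(A) = -10*A (N(A) = (-4 - 1*6)*A = (-4 - 6)*A = -10*A)
1/N(-51) = 1/(-10*(-51)) = 1/510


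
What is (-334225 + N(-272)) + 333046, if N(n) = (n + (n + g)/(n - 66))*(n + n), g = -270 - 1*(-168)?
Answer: 24705613/169 ≈ 1.4619e+5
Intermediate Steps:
g = -102 (g = -270 + 168 = -102)
N(n) = 2*n*(n + (-102 + n)/(-66 + n)) (N(n) = (n + (n - 102)/(n - 66))*(n + n) = (n + (-102 + n)/(-66 + n))*(2*n) = 2*n*(n + (-102 + n)/(-66 + n)))
(-334225 + N(-272)) + 333046 = (-334225 + 2*(-272)*(-102 + (-272)**2 - 65*(-272))/(-66 - 272)) + 333046 = (-334225 + 2*(-272)*(-102 + 73984 + 17680)/(-338)) + 333046 = (-334225 + 2*(-272)*(-1/338)*91562) + 333046 = (-334225 + 24904864/169) + 333046 = -31579161/169 + 333046 = 24705613/169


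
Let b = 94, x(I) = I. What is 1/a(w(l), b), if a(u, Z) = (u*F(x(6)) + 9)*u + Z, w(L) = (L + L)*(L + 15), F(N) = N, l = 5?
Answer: 1/241894 ≈ 4.1340e-6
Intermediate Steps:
w(L) = 2*L*(15 + L) (w(L) = (2*L)*(15 + L) = 2*L*(15 + L))
a(u, Z) = Z + u*(9 + 6*u) (a(u, Z) = (u*6 + 9)*u + Z = (6*u + 9)*u + Z = (9 + 6*u)*u + Z = u*(9 + 6*u) + Z = Z + u*(9 + 6*u))
1/a(w(l), b) = 1/(94 + 6*(2*5*(15 + 5))**2 + 9*(2*5*(15 + 5))) = 1/(94 + 6*(2*5*20)**2 + 9*(2*5*20)) = 1/(94 + 6*200**2 + 9*200) = 1/(94 + 6*40000 + 1800) = 1/(94 + 240000 + 1800) = 1/241894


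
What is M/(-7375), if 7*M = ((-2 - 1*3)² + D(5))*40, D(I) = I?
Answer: -48/2065 ≈ -0.023245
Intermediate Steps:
M = 1200/7 (M = (((-2 - 1*3)² + 5)*40)/7 = (((-2 - 3)² + 5)*40)/7 = (((-5)² + 5)*40)/7 = ((25 + 5)*40)/7 = (30*40)/7 = (⅐)*1200 = 1200/7 ≈ 171.43)
M/(-7375) = (1200/7)/(-7375) = (1200/7)*(-1/7375) = -48/2065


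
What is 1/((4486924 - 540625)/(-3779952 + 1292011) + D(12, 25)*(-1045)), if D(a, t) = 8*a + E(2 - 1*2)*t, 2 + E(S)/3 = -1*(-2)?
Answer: -2487941/249594187419 ≈ -9.9679e-6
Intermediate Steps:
E(S) = 0 (E(S) = -6 + 3*(-1*(-2)) = -6 + 3*2 = -6 + 6 = 0)
D(a, t) = 8*a (D(a, t) = 8*a + 0*t = 8*a + 0 = 8*a)
1/((4486924 - 540625)/(-3779952 + 1292011) + D(12, 25)*(-1045)) = 1/((4486924 - 540625)/(-3779952 + 1292011) + (8*12)*(-1045)) = 1/(3946299/(-2487941) + 96*(-1045)) = 1/(3946299*(-1/2487941) - 100320) = 1/(-3946299/2487941 - 100320) = 1/(-249594187419/2487941) = -2487941/249594187419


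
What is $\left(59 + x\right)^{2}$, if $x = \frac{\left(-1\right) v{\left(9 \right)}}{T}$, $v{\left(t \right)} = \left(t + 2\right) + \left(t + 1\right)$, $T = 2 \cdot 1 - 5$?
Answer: $4356$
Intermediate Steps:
$T = -3$ ($T = 2 - 5 = -3$)
$v{\left(t \right)} = 3 + 2 t$ ($v{\left(t \right)} = \left(2 + t\right) + \left(1 + t\right) = 3 + 2 t$)
$x = 7$ ($x = \frac{\left(-1\right) \left(3 + 2 \cdot 9\right)}{-3} = - (3 + 18) \left(- \frac{1}{3}\right) = \left(-1\right) 21 \left(- \frac{1}{3}\right) = \left(-21\right) \left(- \frac{1}{3}\right) = 7$)
$\left(59 + x\right)^{2} = \left(59 + 7\right)^{2} = 66^{2} = 4356$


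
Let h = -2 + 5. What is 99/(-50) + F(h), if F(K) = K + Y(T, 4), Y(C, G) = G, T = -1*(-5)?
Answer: 251/50 ≈ 5.0200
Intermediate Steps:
T = 5
h = 3
F(K) = 4 + K (F(K) = K + 4 = 4 + K)
99/(-50) + F(h) = 99/(-50) + (4 + 3) = -1/50*99 + 7 = -99/50 + 7 = 251/50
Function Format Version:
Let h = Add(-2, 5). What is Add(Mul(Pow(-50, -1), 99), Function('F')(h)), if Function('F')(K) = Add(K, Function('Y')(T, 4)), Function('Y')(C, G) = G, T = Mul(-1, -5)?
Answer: Rational(251, 50) ≈ 5.0200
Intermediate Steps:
T = 5
h = 3
Function('F')(K) = Add(4, K) (Function('F')(K) = Add(K, 4) = Add(4, K))
Add(Mul(Pow(-50, -1), 99), Function('F')(h)) = Add(Mul(Pow(-50, -1), 99), Add(4, 3)) = Add(Mul(Rational(-1, 50), 99), 7) = Add(Rational(-99, 50), 7) = Rational(251, 50)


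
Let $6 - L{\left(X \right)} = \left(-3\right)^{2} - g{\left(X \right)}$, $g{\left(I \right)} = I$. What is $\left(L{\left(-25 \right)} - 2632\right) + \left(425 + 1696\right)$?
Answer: $-539$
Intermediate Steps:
$L{\left(X \right)} = -3 + X$ ($L{\left(X \right)} = 6 - \left(\left(-3\right)^{2} - X\right) = 6 - \left(9 - X\right) = 6 + \left(-9 + X\right) = -3 + X$)
$\left(L{\left(-25 \right)} - 2632\right) + \left(425 + 1696\right) = \left(\left(-3 - 25\right) - 2632\right) + \left(425 + 1696\right) = \left(-28 - 2632\right) + 2121 = -2660 + 2121 = -539$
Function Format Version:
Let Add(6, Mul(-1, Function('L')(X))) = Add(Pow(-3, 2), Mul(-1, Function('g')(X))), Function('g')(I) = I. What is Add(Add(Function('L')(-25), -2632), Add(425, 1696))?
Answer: -539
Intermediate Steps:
Function('L')(X) = Add(-3, X) (Function('L')(X) = Add(6, Mul(-1, Add(Pow(-3, 2), Mul(-1, X)))) = Add(6, Mul(-1, Add(9, Mul(-1, X)))) = Add(6, Add(-9, X)) = Add(-3, X))
Add(Add(Function('L')(-25), -2632), Add(425, 1696)) = Add(Add(Add(-3, -25), -2632), Add(425, 1696)) = Add(Add(-28, -2632), 2121) = Add(-2660, 2121) = -539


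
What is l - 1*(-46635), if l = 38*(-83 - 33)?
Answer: 42227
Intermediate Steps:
l = -4408 (l = 38*(-116) = -4408)
l - 1*(-46635) = -4408 - 1*(-46635) = -4408 + 46635 = 42227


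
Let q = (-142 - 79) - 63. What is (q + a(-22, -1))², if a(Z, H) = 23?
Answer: 68121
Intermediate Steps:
q = -284 (q = -221 - 63 = -284)
(q + a(-22, -1))² = (-284 + 23)² = (-261)² = 68121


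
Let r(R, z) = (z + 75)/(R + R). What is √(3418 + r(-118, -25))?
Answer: 9*√587522/118 ≈ 58.462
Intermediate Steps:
r(R, z) = (75 + z)/(2*R) (r(R, z) = (75 + z)/((2*R)) = (75 + z)*(1/(2*R)) = (75 + z)/(2*R))
√(3418 + r(-118, -25)) = √(3418 + (½)*(75 - 25)/(-118)) = √(3418 + (½)*(-1/118)*50) = √(3418 - 25/118) = √(403299/118) = 9*√587522/118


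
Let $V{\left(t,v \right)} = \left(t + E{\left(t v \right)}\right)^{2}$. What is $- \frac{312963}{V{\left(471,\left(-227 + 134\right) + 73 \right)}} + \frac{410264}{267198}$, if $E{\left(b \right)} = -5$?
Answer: $\frac{2734100755}{29011824444} \approx 0.094241$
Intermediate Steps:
$V{\left(t,v \right)} = \left(-5 + t\right)^{2}$ ($V{\left(t,v \right)} = \left(t - 5\right)^{2} = \left(-5 + t\right)^{2}$)
$- \frac{312963}{V{\left(471,\left(-227 + 134\right) + 73 \right)}} + \frac{410264}{267198} = - \frac{312963}{\left(-5 + 471\right)^{2}} + \frac{410264}{267198} = - \frac{312963}{466^{2}} + 410264 \cdot \frac{1}{267198} = - \frac{312963}{217156} + \frac{205132}{133599} = \frac{2734100755}{29011824444}$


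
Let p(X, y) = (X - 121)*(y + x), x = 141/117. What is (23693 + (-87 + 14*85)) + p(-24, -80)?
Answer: 1412629/39 ≈ 36221.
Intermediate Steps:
x = 47/39 (x = 141*(1/117) = 47/39 ≈ 1.2051)
p(X, y) = (-121 + X)*(47/39 + y) (p(X, y) = (X - 121)*(y + 47/39) = (-121 + X)*(47/39 + y))
(23693 + (-87 + 14*85)) + p(-24, -80) = (23693 + (-87 + 14*85)) + (-5687/39 - 121*(-80) + (47/39)*(-24) - 24*(-80)) = (23693 + (-87 + 1190)) + (-5687/39 + 9680 - 376/13 + 1920) = (23693 + 1103) + 445585/39 = 24796 + 445585/39 = 1412629/39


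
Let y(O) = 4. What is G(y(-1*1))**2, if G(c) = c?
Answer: 16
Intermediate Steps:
G(y(-1*1))**2 = 4**2 = 16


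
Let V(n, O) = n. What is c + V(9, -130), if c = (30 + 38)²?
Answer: 4633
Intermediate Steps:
c = 4624 (c = 68² = 4624)
c + V(9, -130) = 4624 + 9 = 4633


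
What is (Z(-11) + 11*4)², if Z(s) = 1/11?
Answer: 235225/121 ≈ 1944.0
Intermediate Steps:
Z(s) = 1/11
(Z(-11) + 11*4)² = (1/11 + 11*4)² = (1/11 + 44)² = (485/11)² = 235225/121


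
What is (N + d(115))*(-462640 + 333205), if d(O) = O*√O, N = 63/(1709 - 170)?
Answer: -302015/57 - 14885025*√115 ≈ -1.5963e+8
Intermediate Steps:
N = 7/171 (N = 63/1539 = 63*(1/1539) = 7/171 ≈ 0.040936)
d(O) = O^(3/2)
(N + d(115))*(-462640 + 333205) = (7/171 + 115^(3/2))*(-462640 + 333205) = (7/171 + 115*√115)*(-129435) = -302015/57 - 14885025*√115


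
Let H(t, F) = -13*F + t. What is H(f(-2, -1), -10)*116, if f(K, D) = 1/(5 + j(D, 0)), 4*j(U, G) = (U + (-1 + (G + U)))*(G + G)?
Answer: 75516/5 ≈ 15103.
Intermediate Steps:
j(U, G) = G*(-1 + G + 2*U)/2 (j(U, G) = ((U + (-1 + (G + U)))*(G + G))/4 = ((U + (-1 + G + U))*(2*G))/4 = ((-1 + G + 2*U)*(2*G))/4 = (2*G*(-1 + G + 2*U))/4 = G*(-1 + G + 2*U)/2)
f(K, D) = 1/5 (f(K, D) = 1/(5 + (1/2)*0*(-1 + 0 + 2*D)) = 1/(5 + (1/2)*0*(-1 + 2*D)) = 1/(5 + 0) = 1/5)
H(t, F) = t - 13*F
H(f(-2, -1), -10)*116 = (1/5 - 13*(-10))*116 = (1/5 + 130)*116 = (651/5)*116 = 75516/5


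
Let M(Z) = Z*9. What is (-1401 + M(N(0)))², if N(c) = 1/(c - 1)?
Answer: 1988100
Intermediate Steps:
N(c) = 1/(-1 + c)
M(Z) = 9*Z
(-1401 + M(N(0)))² = (-1401 + 9/(-1 + 0))² = (-1401 + 9/(-1))² = (-1401 + 9*(-1))² = (-1401 - 9)² = (-1410)² = 1988100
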